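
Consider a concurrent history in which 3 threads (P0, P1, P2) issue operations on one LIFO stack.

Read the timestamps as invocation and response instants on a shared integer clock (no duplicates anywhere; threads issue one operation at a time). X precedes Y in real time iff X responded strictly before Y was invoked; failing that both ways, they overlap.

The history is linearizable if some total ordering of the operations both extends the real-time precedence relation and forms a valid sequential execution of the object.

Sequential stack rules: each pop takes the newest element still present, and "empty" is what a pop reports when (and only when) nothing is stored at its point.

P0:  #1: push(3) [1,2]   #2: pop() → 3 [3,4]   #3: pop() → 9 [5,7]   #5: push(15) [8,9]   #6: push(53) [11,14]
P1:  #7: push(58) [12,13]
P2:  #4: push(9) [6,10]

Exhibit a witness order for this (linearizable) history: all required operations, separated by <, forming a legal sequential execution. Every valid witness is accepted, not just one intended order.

step 1: #1 push(3) — stack <3>
step 2: #2 pop() → 3 — stack <>
step 3: #4 push(9) — stack <9>
step 4: #3 pop() → 9 — stack <>
step 5: #5 push(15) — stack <15>
step 6: #6 push(53) — stack <15,53>
step 7: #7 push(58) — stack <15,53,58>

#1 < #2 < #4 < #3 < #5 < #6 < #7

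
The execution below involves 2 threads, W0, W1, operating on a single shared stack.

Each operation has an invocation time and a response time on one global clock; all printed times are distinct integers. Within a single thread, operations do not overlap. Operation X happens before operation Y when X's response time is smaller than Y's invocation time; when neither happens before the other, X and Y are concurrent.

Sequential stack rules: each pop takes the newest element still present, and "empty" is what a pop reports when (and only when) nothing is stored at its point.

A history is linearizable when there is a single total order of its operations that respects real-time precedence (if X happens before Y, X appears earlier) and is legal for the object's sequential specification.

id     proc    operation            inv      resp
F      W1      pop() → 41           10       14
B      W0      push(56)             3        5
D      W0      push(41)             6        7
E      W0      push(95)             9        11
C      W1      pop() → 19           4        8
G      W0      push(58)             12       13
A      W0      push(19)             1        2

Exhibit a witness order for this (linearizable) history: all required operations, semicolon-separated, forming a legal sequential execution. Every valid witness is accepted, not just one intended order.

A; C; B; D; F; E; G

1. A push(19), leaving stack <19>
2. C pop() → 19, leaving stack <>
3. B push(56), leaving stack <56>
4. D push(41), leaving stack <56,41>
5. F pop() → 41, leaving stack <56>
6. E push(95), leaving stack <56,95>
7. G push(58), leaving stack <56,95,58>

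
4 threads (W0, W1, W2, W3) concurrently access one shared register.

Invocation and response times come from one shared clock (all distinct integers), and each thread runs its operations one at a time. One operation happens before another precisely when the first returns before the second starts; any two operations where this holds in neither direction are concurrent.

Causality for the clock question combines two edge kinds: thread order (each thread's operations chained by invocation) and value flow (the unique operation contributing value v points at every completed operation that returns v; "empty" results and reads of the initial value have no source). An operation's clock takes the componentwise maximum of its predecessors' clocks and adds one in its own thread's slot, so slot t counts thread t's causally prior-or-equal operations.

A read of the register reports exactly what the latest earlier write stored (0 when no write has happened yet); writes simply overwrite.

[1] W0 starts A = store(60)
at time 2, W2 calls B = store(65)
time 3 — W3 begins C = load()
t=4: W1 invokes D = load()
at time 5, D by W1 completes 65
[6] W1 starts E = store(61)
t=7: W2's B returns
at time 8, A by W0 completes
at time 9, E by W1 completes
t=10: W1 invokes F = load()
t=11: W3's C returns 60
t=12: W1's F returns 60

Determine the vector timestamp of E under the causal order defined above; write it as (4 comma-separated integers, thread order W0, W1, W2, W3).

(0, 2, 1, 0)

invoked at 2, B has no predecessors; its own W2 bump gives (0, 0, 1, 0)
invoked at 1, A has no predecessors; its own W0 bump gives (1, 0, 0, 0)
D, invoked 4, takes VC(B)=(0, 0, 1, 0) under max, adds 1 for W1 → (0, 1, 1, 0)
C, invoked 3, takes VC(A)=(1, 0, 0, 0) under max, adds 1 for W3 → (1, 0, 0, 1)
E, invoked 6, takes VC(D)=(0, 1, 1, 0) under max, adds 1 for W1 → (0, 2, 1, 0)
F, invoked 10, takes VC(A)=(1, 0, 0, 0), VC(E)=(0, 2, 1, 0) under max, adds 1 for W1 → (1, 3, 1, 0)
target: VC(E) = (0, 2, 1, 0)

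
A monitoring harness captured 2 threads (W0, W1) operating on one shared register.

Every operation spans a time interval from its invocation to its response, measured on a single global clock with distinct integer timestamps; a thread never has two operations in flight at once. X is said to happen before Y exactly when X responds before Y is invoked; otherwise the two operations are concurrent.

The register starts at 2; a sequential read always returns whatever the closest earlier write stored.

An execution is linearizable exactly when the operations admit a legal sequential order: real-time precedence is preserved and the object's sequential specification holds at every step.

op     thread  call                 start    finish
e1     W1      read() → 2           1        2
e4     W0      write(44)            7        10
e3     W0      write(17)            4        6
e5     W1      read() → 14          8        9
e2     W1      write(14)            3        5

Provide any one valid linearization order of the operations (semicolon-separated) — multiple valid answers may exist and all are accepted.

e1; e3; e2; e5; e4

1. e1 read() → 2, leaving value 2
2. e3 write(17), leaving value 17
3. e2 write(14), leaving value 14
4. e5 read() → 14, leaving value 14
5. e4 write(44), leaving value 44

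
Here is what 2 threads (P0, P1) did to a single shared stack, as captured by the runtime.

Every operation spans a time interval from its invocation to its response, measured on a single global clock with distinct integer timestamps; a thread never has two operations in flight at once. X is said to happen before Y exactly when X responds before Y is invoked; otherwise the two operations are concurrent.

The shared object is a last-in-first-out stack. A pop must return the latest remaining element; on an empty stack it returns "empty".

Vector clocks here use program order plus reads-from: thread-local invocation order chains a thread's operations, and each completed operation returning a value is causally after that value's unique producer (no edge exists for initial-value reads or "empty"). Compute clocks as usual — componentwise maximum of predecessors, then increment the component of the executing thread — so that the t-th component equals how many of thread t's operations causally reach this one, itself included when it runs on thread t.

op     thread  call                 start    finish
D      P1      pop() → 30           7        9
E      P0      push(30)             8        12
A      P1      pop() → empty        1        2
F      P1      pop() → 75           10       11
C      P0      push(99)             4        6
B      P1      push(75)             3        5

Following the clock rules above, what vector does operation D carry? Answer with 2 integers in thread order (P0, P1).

(2, 3)

root op A, invoked 1: fresh clock plus P1's own tick → (0, 1)
root op C, invoked 4: fresh clock plus P0's own tick → (1, 0)
B (invocation 3): componentwise max over VC(A)=(0, 1), +1 at P1, giving (0, 2)
E (invocation 8): componentwise max over VC(C)=(1, 0), +1 at P0, giving (2, 0)
D (invocation 7): componentwise max over VC(B)=(0, 2), VC(E)=(2, 0), +1 at P1, giving (2, 3)
F (invocation 10): componentwise max over VC(B)=(0, 2), VC(D)=(2, 3), +1 at P1, giving (2, 4)
target: VC(D) = (2, 3)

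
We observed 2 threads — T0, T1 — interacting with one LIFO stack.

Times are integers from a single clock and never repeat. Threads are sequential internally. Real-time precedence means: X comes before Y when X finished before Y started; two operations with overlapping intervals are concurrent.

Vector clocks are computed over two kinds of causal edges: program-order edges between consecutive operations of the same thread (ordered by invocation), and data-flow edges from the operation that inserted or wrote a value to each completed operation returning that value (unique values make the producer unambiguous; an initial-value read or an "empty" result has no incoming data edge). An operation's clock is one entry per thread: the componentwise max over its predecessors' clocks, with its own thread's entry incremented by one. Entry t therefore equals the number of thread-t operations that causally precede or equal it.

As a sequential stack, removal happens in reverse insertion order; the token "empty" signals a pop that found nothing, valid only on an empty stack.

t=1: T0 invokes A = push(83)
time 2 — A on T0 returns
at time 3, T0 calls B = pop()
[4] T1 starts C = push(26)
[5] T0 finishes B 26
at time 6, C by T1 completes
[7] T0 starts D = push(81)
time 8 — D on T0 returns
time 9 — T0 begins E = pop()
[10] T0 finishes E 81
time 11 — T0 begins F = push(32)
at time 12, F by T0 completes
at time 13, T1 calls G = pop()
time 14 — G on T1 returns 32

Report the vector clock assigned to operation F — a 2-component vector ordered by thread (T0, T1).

(5, 1)

no predecessors for C (invoked 4): T1 increments from zero → (0, 1)
no predecessors for A (invoked 1): T0 increments from zero → (1, 0)
merge at B (invoked 3): VC(A)=(1, 0), VC(C)=(0, 1), own-thread bump on T0 → (2, 1)
merge at D (invoked 7): VC(B)=(2, 1), own-thread bump on T0 → (3, 1)
merge at E (invoked 9): VC(D)=(3, 1), own-thread bump on T0 → (4, 1)
merge at F (invoked 11): VC(E)=(4, 1), own-thread bump on T0 → (5, 1)
merge at G (invoked 13): VC(C)=(0, 1), VC(F)=(5, 1), own-thread bump on T1 → (5, 2)
target: VC(F) = (5, 1)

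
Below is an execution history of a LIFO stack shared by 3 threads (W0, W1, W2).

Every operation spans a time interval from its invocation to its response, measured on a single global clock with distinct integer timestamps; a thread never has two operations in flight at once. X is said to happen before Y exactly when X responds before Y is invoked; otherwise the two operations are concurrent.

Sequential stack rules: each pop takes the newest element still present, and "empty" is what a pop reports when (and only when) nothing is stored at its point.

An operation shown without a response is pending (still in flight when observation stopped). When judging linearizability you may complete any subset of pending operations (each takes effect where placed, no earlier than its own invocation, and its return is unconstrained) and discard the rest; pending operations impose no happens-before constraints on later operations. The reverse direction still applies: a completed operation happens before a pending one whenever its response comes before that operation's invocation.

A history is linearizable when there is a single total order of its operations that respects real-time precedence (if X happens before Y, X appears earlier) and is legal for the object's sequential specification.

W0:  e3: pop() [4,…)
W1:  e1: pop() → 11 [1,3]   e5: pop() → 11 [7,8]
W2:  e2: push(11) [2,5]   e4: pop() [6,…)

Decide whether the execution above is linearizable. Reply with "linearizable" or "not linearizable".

the violation lands at event 8, e5's response at time 8: events 1..7 linearize, events 1..8 do not
all 2 real-time-respecting orders fail — 3 completed LIFO stack operations, no legal replay
no escape via the 2 pending operations (e3, e4): every completion choice fails
one such order, e1, e2, e5 (pending dropped), breaks at step 1 where e1 pop() → 11 is illegal
one such order, e2, e1, e5 (pending dropped), breaks at step 3 where e5 pop() → 11 is illegal

not linearizable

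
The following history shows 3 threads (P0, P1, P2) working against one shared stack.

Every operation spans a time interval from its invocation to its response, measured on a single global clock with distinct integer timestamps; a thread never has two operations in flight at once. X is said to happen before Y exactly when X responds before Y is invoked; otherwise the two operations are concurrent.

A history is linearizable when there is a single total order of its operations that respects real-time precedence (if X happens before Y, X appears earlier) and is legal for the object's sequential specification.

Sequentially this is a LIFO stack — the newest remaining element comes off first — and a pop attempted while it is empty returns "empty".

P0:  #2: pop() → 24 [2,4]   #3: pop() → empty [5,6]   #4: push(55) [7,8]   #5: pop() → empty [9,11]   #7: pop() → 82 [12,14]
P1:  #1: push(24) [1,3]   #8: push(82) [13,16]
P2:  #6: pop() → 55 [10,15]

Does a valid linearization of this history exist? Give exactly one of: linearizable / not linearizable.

linearizable

one valid linearization: #1, #2, #3, #4, #6, #5, #8, #7
1. #1 push(24), leaving stack <24>
2. #2 pop() → 24, leaving stack <>
3. #3 pop() → empty, leaving stack <>
4. #4 push(55), leaving stack <55>
5. #6 pop() → 55, leaving stack <>
6. #5 pop() → empty, leaving stack <>
7. #8 push(82), leaving stack <82>
8. #7 pop() → 82, leaving stack <>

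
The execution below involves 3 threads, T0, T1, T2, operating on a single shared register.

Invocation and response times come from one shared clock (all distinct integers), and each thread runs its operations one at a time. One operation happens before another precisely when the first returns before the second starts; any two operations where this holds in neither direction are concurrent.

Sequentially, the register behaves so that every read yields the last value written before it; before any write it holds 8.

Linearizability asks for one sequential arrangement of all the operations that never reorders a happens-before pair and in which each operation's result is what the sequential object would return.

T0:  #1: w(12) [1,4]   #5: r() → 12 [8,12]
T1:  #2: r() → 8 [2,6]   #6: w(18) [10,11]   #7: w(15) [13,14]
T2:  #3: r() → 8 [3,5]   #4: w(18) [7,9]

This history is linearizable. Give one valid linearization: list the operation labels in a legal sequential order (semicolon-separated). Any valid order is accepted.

1. #2 r() → 8, leaving value 8
2. #3 r() → 8, leaving value 8
3. #1 w(12), leaving value 12
4. #5 r() → 12, leaving value 12
5. #4 w(18), leaving value 18
6. #6 w(18), leaving value 18
7. #7 w(15), leaving value 15

#2; #3; #1; #5; #4; #6; #7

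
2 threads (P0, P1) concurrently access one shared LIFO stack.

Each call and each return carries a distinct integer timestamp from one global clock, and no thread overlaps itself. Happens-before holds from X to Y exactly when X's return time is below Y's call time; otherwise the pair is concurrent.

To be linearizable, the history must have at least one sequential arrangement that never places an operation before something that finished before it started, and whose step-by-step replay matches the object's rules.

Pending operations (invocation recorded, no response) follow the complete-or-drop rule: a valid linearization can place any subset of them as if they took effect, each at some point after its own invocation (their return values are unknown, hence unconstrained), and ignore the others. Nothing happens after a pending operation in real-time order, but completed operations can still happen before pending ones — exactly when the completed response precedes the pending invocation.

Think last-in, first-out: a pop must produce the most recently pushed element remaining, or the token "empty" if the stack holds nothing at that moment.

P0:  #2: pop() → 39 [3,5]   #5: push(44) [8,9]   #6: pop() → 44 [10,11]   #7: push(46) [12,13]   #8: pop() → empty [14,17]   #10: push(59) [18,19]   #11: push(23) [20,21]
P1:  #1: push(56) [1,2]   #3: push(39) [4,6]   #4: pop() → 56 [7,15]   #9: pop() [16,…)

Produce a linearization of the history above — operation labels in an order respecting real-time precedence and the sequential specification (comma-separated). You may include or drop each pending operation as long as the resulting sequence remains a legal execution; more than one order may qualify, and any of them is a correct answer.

step 1: #1 push(56) — stack <56>
step 2: #3 push(39) — stack <56,39>
step 3: #2 pop() → 39 — stack <56>
step 4: #4 pop() → 56 — stack <>
step 5: #5 push(44) — stack <44>
step 6: #6 pop() → 44 — stack <>
step 7: #7 push(46) — stack <46>
step 8: #9 pop() (pending, included) — stack <>
step 9: #8 pop() → empty — stack <>
step 10: #10 push(59) — stack <59>
step 11: #11 push(23) — stack <59,23>

#1, #3, #2, #4, #5, #6, #7, #9, #8, #10, #11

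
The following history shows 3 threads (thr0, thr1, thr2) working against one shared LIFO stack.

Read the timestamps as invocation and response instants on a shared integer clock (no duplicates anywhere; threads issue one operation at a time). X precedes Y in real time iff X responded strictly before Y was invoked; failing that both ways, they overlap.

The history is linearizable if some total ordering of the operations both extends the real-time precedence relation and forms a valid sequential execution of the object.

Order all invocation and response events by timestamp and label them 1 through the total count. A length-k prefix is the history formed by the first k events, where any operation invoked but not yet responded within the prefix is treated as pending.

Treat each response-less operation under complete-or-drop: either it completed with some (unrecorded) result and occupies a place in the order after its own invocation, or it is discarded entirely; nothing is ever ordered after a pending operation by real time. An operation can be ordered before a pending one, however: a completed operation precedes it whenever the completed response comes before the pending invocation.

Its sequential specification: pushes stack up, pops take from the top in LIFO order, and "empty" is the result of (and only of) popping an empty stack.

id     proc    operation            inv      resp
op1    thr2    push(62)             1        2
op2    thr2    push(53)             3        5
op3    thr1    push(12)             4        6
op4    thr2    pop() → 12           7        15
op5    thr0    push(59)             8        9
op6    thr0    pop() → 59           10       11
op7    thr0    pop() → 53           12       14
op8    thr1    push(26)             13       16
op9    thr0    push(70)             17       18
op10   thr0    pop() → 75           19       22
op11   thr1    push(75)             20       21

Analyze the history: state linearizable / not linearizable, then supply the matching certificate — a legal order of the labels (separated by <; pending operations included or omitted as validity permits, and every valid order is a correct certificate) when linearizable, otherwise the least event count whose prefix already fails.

after step 1 (op1 push(62)): stack <62>
after step 2 (op2 push(53)): stack <62,53>
after step 3 (op3 push(12)): stack <62,53,12>
after step 4 (op4 pop() → 12): stack <62,53>
after step 5 (op5 push(59)): stack <62,53,59>
after step 6 (op6 pop() → 59): stack <62,53>
after step 7 (op7 pop() → 53): stack <62>
after step 8 (op8 push(26)): stack <62,26>
after step 9 (op9 push(70)): stack <62,26,70>
after step 10 (op11 push(75)): stack <62,26,70,75>
after step 11 (op10 pop() → 75): stack <62,26,70>

linearizable — witness: op1 < op2 < op3 < op4 < op5 < op6 < op7 < op8 < op9 < op11 < op10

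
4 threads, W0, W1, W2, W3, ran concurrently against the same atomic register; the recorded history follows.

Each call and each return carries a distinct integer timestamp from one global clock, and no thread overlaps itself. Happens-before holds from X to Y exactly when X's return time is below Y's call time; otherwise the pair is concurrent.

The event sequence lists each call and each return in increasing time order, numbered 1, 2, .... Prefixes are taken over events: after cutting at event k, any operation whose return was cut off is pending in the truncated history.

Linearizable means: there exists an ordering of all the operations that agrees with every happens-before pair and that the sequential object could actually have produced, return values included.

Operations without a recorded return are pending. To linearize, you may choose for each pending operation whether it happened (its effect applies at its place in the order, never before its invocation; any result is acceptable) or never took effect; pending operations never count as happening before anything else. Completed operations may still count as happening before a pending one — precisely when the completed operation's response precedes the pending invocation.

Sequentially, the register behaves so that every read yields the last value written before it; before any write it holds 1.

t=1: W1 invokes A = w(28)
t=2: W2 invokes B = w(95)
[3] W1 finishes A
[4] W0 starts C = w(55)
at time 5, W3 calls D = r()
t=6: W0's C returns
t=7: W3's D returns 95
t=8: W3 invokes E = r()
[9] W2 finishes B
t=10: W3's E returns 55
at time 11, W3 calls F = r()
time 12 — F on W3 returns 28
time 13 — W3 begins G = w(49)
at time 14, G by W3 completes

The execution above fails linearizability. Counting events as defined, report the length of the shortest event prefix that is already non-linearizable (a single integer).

12

a valid linearization of events 1..11 exists, for instance A, B, D, C, E:
step 1: A w(28) — value 28
step 2: B w(95) — value 95
step 3: D r() → 95 — value 95
step 4: C w(55) — value 55
step 5: E r() → 55 — value 55
adding event 12 (F responds at 12) leaves no legal real-time order
one such order, A, B, C, D, E, F, breaks at step 4 where D r() → 95 is illegal
one such order, A, B, D, C, E, F, breaks at step 6 where F r() → 28 is illegal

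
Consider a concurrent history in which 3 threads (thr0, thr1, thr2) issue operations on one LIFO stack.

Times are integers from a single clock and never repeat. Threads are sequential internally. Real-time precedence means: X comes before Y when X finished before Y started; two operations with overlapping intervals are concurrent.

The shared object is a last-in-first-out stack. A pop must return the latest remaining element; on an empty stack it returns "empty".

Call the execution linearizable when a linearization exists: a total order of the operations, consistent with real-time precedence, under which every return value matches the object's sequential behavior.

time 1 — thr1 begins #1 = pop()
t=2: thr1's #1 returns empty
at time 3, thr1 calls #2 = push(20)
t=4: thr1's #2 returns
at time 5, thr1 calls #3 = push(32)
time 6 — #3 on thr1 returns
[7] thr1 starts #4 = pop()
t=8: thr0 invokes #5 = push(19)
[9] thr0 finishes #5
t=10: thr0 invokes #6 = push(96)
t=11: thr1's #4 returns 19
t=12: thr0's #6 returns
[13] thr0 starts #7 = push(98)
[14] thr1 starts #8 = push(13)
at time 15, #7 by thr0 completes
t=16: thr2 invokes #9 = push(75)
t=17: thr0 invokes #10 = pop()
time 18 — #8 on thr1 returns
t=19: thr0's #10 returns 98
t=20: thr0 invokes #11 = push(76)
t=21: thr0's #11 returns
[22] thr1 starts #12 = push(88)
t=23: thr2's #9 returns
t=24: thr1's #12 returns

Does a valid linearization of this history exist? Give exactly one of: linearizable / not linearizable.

witness order: #1, #2, #3, #5, #4, #6, #7, #10, #8, #9, #11, #12
step 1: #1 pop() → empty — stack <>
step 2: #2 push(20) — stack <20>
step 3: #3 push(32) — stack <20,32>
step 4: #5 push(19) — stack <20,32,19>
step 5: #4 pop() → 19 — stack <20,32>
step 6: #6 push(96) — stack <20,32,96>
step 7: #7 push(98) — stack <20,32,96,98>
step 8: #10 pop() → 98 — stack <20,32,96>
step 9: #8 push(13) — stack <20,32,96,13>
step 10: #9 push(75) — stack <20,32,96,13,75>
step 11: #11 push(76) — stack <20,32,96,13,75,76>
step 12: #12 push(88) — stack <20,32,96,13,75,76,88>

linearizable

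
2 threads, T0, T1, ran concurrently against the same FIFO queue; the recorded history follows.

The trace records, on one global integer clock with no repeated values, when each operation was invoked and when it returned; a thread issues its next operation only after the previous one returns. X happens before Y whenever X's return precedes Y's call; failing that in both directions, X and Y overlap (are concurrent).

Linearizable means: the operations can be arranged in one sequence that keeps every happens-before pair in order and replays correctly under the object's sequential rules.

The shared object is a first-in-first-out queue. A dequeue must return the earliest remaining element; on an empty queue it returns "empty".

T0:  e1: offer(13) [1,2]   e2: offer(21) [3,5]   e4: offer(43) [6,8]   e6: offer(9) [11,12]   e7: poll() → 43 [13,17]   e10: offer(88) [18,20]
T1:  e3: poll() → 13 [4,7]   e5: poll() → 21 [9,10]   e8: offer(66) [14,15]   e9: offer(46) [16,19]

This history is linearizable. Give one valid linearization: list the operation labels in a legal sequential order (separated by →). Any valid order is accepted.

e1 → e2 → e3 → e4 → e5 → e6 → e7 → e8 → e9 → e10

step 1: e1 offer(13) — queue <13>
step 2: e2 offer(21) — queue <13,21>
step 3: e3 poll() → 13 — queue <21>
step 4: e4 offer(43) — queue <21,43>
step 5: e5 poll() → 21 — queue <43>
step 6: e6 offer(9) — queue <43,9>
step 7: e7 poll() → 43 — queue <9>
step 8: e8 offer(66) — queue <9,66>
step 9: e9 offer(46) — queue <9,66,46>
step 10: e10 offer(88) — queue <9,66,46,88>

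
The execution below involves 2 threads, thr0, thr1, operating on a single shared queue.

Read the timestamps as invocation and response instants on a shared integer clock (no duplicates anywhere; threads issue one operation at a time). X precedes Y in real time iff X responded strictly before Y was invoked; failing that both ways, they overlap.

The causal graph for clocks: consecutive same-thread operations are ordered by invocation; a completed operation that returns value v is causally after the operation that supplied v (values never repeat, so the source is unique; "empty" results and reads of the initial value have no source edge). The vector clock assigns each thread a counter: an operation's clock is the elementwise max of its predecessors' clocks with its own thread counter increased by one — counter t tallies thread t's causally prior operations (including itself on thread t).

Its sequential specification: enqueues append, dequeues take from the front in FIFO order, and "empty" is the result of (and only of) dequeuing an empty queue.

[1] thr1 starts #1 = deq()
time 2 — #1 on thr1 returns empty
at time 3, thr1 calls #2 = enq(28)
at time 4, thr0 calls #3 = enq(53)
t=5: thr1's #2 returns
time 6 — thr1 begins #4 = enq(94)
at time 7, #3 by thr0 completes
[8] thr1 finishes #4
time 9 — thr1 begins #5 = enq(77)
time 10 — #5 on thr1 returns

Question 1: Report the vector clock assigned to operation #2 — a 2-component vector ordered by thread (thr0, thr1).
#1, invoked 1, has no incoming edges; only thr1's bump applies → (0, 1)
#3, invoked 4, has no incoming edges; only thr0's bump applies → (1, 0)
#2 (invocation 3): componentwise max over VC(#1)=(0, 1), +1 at thr1, giving (0, 2)
#4 (invocation 6): componentwise max over VC(#2)=(0, 2), +1 at thr1, giving (0, 3)
#5 (invocation 9): componentwise max over VC(#4)=(0, 3), +1 at thr1, giving (0, 4)
target: VC(#2) = (0, 2)

(0, 2)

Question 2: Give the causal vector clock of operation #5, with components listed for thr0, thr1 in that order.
#1 (invocation 1): nothing precedes it; thr1's component alone gives (0, 1)
#3 (invocation 4): nothing precedes it; thr0's component alone gives (1, 0)
invoked at 3, #2 merges VC(#1)=(0, 1) and bumps thr1's slot → (0, 2)
invoked at 6, #4 merges VC(#2)=(0, 2) and bumps thr1's slot → (0, 3)
invoked at 9, #5 merges VC(#4)=(0, 3) and bumps thr1's slot → (0, 4)
target: VC(#5) = (0, 4)

(0, 4)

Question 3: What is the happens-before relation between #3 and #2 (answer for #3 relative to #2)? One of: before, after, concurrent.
#3 spans [4,7], #2 spans [3,5]
the intervals overlap in both directions

concurrent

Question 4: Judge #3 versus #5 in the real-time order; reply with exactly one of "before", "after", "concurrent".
#3 spans [4,7], #5 spans [9,10]
resp(#3)=7 < inv(#5)=9

before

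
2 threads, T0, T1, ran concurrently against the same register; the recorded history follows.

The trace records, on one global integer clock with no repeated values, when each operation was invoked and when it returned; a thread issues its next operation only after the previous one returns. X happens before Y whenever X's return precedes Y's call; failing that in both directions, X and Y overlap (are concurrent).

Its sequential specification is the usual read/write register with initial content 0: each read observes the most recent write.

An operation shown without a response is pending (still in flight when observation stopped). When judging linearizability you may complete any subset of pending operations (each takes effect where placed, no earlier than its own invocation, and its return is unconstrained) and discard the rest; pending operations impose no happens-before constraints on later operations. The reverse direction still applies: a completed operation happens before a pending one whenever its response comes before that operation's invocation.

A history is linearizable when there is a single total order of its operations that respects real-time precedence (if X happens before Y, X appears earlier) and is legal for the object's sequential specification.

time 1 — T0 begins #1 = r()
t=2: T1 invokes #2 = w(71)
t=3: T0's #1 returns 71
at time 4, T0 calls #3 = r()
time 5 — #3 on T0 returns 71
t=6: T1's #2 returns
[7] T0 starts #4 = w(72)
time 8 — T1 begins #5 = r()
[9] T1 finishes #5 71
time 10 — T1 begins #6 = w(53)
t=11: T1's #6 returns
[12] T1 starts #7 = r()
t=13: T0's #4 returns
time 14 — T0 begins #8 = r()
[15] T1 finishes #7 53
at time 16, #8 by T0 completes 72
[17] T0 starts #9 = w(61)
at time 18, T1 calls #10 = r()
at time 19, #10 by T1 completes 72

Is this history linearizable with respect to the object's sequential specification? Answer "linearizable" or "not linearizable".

a witness: #2, #1, #3, #5, #6, #7, #4, #8, #10
step 1: #2 w(71) — value 71
step 2: #1 r() → 71 — value 71
step 3: #3 r() → 71 — value 71
step 4: #5 r() → 71 — value 71
step 5: #6 w(53) — value 53
step 6: #7 r() → 53 — value 53
step 7: #4 w(72) — value 72
step 8: #8 r() → 72 — value 72
step 9: #10 r() → 72 — value 72

linearizable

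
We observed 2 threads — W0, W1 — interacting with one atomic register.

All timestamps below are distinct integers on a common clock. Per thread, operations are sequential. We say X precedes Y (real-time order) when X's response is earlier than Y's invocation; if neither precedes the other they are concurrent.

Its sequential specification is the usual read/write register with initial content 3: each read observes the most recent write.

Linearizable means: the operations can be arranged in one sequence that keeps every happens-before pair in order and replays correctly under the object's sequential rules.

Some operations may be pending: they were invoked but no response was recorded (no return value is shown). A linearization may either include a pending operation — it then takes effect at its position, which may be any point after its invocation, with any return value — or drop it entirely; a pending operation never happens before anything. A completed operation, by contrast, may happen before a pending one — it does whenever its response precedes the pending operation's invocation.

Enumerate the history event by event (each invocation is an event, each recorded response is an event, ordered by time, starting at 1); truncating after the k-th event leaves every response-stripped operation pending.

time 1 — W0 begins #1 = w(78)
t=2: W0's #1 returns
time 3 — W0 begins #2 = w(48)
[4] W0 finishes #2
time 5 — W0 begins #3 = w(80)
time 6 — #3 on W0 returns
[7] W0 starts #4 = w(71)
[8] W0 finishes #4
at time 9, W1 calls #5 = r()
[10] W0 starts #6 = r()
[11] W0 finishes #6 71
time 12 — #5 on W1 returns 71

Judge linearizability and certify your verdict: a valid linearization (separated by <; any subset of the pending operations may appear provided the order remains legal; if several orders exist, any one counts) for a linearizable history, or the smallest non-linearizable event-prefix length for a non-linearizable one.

1. #1 w(78), leaving value 78
2. #2 w(48), leaving value 48
3. #3 w(80), leaving value 80
4. #4 w(71), leaving value 71
5. #5 r() → 71, leaving value 71
6. #6 r() → 71, leaving value 71

linearizable — witness: #1 < #2 < #3 < #4 < #5 < #6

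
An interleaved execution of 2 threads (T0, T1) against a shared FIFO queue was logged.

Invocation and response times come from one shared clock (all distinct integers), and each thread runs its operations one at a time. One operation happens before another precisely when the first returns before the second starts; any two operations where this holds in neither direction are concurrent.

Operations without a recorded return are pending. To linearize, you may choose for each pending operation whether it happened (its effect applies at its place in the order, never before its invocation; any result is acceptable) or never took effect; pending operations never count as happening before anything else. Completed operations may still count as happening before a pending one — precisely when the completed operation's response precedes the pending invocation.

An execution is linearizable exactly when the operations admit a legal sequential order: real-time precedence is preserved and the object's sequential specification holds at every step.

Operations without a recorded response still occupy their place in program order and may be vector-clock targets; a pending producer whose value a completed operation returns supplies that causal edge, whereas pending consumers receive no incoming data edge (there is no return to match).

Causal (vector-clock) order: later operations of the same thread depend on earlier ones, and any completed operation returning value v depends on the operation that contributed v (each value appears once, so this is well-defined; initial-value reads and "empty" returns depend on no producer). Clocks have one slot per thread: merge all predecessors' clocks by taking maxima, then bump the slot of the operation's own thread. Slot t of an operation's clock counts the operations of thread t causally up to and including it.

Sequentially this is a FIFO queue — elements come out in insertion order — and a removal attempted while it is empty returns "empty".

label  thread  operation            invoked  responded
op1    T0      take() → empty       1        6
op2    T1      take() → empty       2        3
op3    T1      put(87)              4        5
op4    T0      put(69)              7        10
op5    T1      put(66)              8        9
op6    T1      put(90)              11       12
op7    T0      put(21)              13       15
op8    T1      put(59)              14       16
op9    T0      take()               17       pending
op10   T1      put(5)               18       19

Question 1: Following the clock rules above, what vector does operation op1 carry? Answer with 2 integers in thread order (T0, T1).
(1, 0)

no predecessors for op2 (invoked 2): T1 increments from zero → (0, 1)
no predecessors for op1 (invoked 1): T0 increments from zero → (1, 0)
invoked at 4, op3 merges VC(op2)=(0, 1) and bumps T1's slot → (0, 2)
invoked at 7, op4 merges VC(op1)=(1, 0) and bumps T0's slot → (2, 0)
invoked at 8, op5 merges VC(op3)=(0, 2) and bumps T1's slot → (0, 3)
invoked at 13, op7 merges VC(op4)=(2, 0) and bumps T0's slot → (3, 0)
invoked at 11, op6 merges VC(op5)=(0, 3) and bumps T1's slot → (0, 4)
invoked at 17, op9 merges VC(op7)=(3, 0) and bumps T0's slot → (4, 0)
invoked at 14, op8 merges VC(op6)=(0, 4) and bumps T1's slot → (0, 5)
invoked at 18, op10 merges VC(op8)=(0, 5) and bumps T1's slot → (0, 6)
target: VC(op1) = (1, 0)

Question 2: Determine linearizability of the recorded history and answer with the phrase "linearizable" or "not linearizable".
linearizable

one valid linearization: op1, op2, op3, op4, op5, op6, op7, op8, op9, op10
after step 1 (op1 take() → empty): queue <>
after step 2 (op2 take() → empty): queue <>
after step 3 (op3 put(87)): queue <87>
after step 4 (op4 put(69)): queue <87,69>
after step 5 (op5 put(66)): queue <87,69,66>
after step 6 (op6 put(90)): queue <87,69,66,90>
after step 7 (op7 put(21)): queue <87,69,66,90,21>
after step 8 (op8 put(59)): queue <87,69,66,90,21,59>
after step 9 (op9 take() (pending, included)): queue <69,66,90,21,59>
after step 10 (op10 put(5)): queue <69,66,90,21,59,5>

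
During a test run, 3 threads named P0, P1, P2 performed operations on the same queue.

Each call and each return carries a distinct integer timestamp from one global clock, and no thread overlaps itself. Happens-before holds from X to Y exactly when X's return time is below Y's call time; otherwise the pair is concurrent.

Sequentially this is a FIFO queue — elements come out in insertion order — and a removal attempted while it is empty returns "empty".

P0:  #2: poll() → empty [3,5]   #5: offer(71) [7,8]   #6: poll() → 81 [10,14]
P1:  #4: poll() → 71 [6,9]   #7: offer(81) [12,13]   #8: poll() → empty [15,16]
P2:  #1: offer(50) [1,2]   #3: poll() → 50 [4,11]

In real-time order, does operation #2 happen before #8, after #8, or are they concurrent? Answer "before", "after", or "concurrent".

before

#2 spans [3,5], #8 spans [15,16]
resp(#2)=5 < inv(#8)=15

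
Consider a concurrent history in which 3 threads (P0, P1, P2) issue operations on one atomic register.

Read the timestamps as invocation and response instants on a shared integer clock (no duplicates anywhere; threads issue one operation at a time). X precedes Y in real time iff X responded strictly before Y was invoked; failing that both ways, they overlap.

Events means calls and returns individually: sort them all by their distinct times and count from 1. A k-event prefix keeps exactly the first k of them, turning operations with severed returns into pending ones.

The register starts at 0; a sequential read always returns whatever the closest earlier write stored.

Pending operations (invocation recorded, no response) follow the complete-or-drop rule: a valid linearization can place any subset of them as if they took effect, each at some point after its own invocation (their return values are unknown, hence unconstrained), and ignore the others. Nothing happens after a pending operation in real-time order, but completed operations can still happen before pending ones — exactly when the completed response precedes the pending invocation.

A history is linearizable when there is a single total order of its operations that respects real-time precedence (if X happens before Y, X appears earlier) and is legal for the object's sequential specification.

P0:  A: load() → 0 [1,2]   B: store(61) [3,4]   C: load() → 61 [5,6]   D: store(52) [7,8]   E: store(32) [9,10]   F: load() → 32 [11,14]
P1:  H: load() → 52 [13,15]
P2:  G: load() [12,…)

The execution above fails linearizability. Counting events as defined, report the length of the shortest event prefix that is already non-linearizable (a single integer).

15

events 1..14 are linearizable, e.g. via A, B, C, D, E, F:
step 1: A load() → 0 — value 0
step 2: B store(61) — value 61
step 3: C load() → 61 — value 61
step 4: D store(52) — value 52
step 5: E store(32) — value 32
step 6: F load() → 32 — value 32
at event 15 (H's time-15 response) nothing linearizes any more
no completion choice of the 1 pending operation (G) rescues it — every subset was tried
take A, B, C, D, E, F, H (pending dropped): step 7 already fails, because H load() → 52 cannot occur there
take A, B, C, D, E, H, F (pending dropped): step 6 already fails, because H load() → 52 cannot occur there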